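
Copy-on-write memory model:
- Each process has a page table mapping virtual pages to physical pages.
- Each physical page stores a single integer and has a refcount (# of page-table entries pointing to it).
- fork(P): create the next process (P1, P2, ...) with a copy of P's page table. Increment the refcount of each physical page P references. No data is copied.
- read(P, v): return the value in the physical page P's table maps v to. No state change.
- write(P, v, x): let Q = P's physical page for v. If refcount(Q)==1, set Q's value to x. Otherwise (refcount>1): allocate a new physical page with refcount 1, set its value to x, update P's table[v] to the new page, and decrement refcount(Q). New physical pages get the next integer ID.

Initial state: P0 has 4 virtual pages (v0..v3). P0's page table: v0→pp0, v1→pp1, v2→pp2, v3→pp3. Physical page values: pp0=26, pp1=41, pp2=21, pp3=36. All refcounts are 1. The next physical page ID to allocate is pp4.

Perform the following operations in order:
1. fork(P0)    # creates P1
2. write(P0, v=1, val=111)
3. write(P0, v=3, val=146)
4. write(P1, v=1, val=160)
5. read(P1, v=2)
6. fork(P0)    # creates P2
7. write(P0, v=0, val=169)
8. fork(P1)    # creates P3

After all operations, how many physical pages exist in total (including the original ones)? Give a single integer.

Answer: 7

Derivation:
Op 1: fork(P0) -> P1. 4 ppages; refcounts: pp0:2 pp1:2 pp2:2 pp3:2
Op 2: write(P0, v1, 111). refcount(pp1)=2>1 -> COPY to pp4. 5 ppages; refcounts: pp0:2 pp1:1 pp2:2 pp3:2 pp4:1
Op 3: write(P0, v3, 146). refcount(pp3)=2>1 -> COPY to pp5. 6 ppages; refcounts: pp0:2 pp1:1 pp2:2 pp3:1 pp4:1 pp5:1
Op 4: write(P1, v1, 160). refcount(pp1)=1 -> write in place. 6 ppages; refcounts: pp0:2 pp1:1 pp2:2 pp3:1 pp4:1 pp5:1
Op 5: read(P1, v2) -> 21. No state change.
Op 6: fork(P0) -> P2. 6 ppages; refcounts: pp0:3 pp1:1 pp2:3 pp3:1 pp4:2 pp5:2
Op 7: write(P0, v0, 169). refcount(pp0)=3>1 -> COPY to pp6. 7 ppages; refcounts: pp0:2 pp1:1 pp2:3 pp3:1 pp4:2 pp5:2 pp6:1
Op 8: fork(P1) -> P3. 7 ppages; refcounts: pp0:3 pp1:2 pp2:4 pp3:2 pp4:2 pp5:2 pp6:1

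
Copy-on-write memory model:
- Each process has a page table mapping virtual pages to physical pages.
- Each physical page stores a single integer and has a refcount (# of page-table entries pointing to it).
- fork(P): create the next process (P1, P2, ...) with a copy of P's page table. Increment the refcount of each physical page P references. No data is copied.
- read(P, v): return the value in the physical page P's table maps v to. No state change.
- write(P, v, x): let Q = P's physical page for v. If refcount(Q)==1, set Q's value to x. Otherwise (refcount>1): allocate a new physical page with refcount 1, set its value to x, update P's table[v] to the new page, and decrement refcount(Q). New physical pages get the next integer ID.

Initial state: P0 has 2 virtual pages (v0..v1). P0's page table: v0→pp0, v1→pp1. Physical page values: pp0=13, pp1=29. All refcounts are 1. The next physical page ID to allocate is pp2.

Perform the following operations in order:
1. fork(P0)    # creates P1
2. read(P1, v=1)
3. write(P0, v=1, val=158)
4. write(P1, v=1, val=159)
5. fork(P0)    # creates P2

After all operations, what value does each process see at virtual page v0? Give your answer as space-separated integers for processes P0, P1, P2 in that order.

Op 1: fork(P0) -> P1. 2 ppages; refcounts: pp0:2 pp1:2
Op 2: read(P1, v1) -> 29. No state change.
Op 3: write(P0, v1, 158). refcount(pp1)=2>1 -> COPY to pp2. 3 ppages; refcounts: pp0:2 pp1:1 pp2:1
Op 4: write(P1, v1, 159). refcount(pp1)=1 -> write in place. 3 ppages; refcounts: pp0:2 pp1:1 pp2:1
Op 5: fork(P0) -> P2. 3 ppages; refcounts: pp0:3 pp1:1 pp2:2
P0: v0 -> pp0 = 13
P1: v0 -> pp0 = 13
P2: v0 -> pp0 = 13

Answer: 13 13 13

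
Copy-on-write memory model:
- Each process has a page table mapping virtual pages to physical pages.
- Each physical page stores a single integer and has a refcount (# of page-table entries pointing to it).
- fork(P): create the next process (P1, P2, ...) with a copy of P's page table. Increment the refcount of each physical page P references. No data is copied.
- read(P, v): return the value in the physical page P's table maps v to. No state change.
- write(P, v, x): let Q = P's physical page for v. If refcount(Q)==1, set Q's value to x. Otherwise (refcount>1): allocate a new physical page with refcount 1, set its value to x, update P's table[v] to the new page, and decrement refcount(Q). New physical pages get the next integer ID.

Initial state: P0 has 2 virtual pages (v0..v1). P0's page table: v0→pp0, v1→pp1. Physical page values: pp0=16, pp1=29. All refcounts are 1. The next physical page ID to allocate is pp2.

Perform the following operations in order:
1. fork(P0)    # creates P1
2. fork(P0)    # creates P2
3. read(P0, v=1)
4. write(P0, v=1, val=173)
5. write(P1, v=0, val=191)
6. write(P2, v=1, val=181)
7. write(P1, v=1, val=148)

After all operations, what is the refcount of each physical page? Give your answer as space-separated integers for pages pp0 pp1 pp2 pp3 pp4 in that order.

Op 1: fork(P0) -> P1. 2 ppages; refcounts: pp0:2 pp1:2
Op 2: fork(P0) -> P2. 2 ppages; refcounts: pp0:3 pp1:3
Op 3: read(P0, v1) -> 29. No state change.
Op 4: write(P0, v1, 173). refcount(pp1)=3>1 -> COPY to pp2. 3 ppages; refcounts: pp0:3 pp1:2 pp2:1
Op 5: write(P1, v0, 191). refcount(pp0)=3>1 -> COPY to pp3. 4 ppages; refcounts: pp0:2 pp1:2 pp2:1 pp3:1
Op 6: write(P2, v1, 181). refcount(pp1)=2>1 -> COPY to pp4. 5 ppages; refcounts: pp0:2 pp1:1 pp2:1 pp3:1 pp4:1
Op 7: write(P1, v1, 148). refcount(pp1)=1 -> write in place. 5 ppages; refcounts: pp0:2 pp1:1 pp2:1 pp3:1 pp4:1

Answer: 2 1 1 1 1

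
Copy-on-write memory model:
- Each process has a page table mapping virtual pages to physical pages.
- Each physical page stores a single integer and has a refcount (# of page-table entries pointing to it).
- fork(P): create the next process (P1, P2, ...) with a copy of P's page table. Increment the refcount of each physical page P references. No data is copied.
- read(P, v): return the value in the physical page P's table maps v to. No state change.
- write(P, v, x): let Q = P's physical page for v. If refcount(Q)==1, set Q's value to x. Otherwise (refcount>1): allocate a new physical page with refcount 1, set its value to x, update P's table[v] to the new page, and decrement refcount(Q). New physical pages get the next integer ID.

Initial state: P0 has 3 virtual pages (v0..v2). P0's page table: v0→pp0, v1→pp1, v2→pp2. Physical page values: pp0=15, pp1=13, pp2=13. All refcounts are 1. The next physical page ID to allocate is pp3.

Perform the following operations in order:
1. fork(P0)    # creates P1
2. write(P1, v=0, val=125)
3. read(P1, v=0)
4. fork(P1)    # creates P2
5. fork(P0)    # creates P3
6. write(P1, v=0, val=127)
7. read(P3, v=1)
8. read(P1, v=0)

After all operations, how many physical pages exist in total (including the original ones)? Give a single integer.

Answer: 5

Derivation:
Op 1: fork(P0) -> P1. 3 ppages; refcounts: pp0:2 pp1:2 pp2:2
Op 2: write(P1, v0, 125). refcount(pp0)=2>1 -> COPY to pp3. 4 ppages; refcounts: pp0:1 pp1:2 pp2:2 pp3:1
Op 3: read(P1, v0) -> 125. No state change.
Op 4: fork(P1) -> P2. 4 ppages; refcounts: pp0:1 pp1:3 pp2:3 pp3:2
Op 5: fork(P0) -> P3. 4 ppages; refcounts: pp0:2 pp1:4 pp2:4 pp3:2
Op 6: write(P1, v0, 127). refcount(pp3)=2>1 -> COPY to pp4. 5 ppages; refcounts: pp0:2 pp1:4 pp2:4 pp3:1 pp4:1
Op 7: read(P3, v1) -> 13. No state change.
Op 8: read(P1, v0) -> 127. No state change.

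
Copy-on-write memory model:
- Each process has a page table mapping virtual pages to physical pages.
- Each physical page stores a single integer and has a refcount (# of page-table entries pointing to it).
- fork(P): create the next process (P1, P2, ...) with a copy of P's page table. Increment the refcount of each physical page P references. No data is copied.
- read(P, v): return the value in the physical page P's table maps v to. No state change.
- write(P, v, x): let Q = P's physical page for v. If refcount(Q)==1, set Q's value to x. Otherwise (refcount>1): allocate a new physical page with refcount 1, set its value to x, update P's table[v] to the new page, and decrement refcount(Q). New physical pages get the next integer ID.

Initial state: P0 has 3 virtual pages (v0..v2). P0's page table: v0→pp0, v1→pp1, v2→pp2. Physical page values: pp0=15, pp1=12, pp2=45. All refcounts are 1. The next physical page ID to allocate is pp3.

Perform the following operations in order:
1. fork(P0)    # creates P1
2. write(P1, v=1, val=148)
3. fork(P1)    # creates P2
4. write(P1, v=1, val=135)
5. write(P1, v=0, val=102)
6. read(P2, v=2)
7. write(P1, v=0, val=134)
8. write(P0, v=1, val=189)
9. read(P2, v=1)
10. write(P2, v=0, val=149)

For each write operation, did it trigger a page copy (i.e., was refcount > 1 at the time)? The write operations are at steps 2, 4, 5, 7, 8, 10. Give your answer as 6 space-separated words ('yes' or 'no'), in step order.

Op 1: fork(P0) -> P1. 3 ppages; refcounts: pp0:2 pp1:2 pp2:2
Op 2: write(P1, v1, 148). refcount(pp1)=2>1 -> COPY to pp3. 4 ppages; refcounts: pp0:2 pp1:1 pp2:2 pp3:1
Op 3: fork(P1) -> P2. 4 ppages; refcounts: pp0:3 pp1:1 pp2:3 pp3:2
Op 4: write(P1, v1, 135). refcount(pp3)=2>1 -> COPY to pp4. 5 ppages; refcounts: pp0:3 pp1:1 pp2:3 pp3:1 pp4:1
Op 5: write(P1, v0, 102). refcount(pp0)=3>1 -> COPY to pp5. 6 ppages; refcounts: pp0:2 pp1:1 pp2:3 pp3:1 pp4:1 pp5:1
Op 6: read(P2, v2) -> 45. No state change.
Op 7: write(P1, v0, 134). refcount(pp5)=1 -> write in place. 6 ppages; refcounts: pp0:2 pp1:1 pp2:3 pp3:1 pp4:1 pp5:1
Op 8: write(P0, v1, 189). refcount(pp1)=1 -> write in place. 6 ppages; refcounts: pp0:2 pp1:1 pp2:3 pp3:1 pp4:1 pp5:1
Op 9: read(P2, v1) -> 148. No state change.
Op 10: write(P2, v0, 149). refcount(pp0)=2>1 -> COPY to pp6. 7 ppages; refcounts: pp0:1 pp1:1 pp2:3 pp3:1 pp4:1 pp5:1 pp6:1

yes yes yes no no yes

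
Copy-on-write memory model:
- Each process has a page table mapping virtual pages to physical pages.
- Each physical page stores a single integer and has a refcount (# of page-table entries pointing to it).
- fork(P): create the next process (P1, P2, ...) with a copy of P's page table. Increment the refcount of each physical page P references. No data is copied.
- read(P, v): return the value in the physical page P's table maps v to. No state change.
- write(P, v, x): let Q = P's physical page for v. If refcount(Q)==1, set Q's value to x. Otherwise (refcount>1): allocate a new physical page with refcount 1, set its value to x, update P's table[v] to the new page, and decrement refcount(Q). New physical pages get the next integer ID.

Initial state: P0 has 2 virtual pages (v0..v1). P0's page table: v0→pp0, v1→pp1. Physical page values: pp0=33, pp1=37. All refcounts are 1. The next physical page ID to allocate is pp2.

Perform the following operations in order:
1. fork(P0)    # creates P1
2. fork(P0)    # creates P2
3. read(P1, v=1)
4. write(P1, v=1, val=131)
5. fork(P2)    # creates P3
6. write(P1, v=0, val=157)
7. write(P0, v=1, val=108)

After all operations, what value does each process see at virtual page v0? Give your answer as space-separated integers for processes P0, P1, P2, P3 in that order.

Answer: 33 157 33 33

Derivation:
Op 1: fork(P0) -> P1. 2 ppages; refcounts: pp0:2 pp1:2
Op 2: fork(P0) -> P2. 2 ppages; refcounts: pp0:3 pp1:3
Op 3: read(P1, v1) -> 37. No state change.
Op 4: write(P1, v1, 131). refcount(pp1)=3>1 -> COPY to pp2. 3 ppages; refcounts: pp0:3 pp1:2 pp2:1
Op 5: fork(P2) -> P3. 3 ppages; refcounts: pp0:4 pp1:3 pp2:1
Op 6: write(P1, v0, 157). refcount(pp0)=4>1 -> COPY to pp3. 4 ppages; refcounts: pp0:3 pp1:3 pp2:1 pp3:1
Op 7: write(P0, v1, 108). refcount(pp1)=3>1 -> COPY to pp4. 5 ppages; refcounts: pp0:3 pp1:2 pp2:1 pp3:1 pp4:1
P0: v0 -> pp0 = 33
P1: v0 -> pp3 = 157
P2: v0 -> pp0 = 33
P3: v0 -> pp0 = 33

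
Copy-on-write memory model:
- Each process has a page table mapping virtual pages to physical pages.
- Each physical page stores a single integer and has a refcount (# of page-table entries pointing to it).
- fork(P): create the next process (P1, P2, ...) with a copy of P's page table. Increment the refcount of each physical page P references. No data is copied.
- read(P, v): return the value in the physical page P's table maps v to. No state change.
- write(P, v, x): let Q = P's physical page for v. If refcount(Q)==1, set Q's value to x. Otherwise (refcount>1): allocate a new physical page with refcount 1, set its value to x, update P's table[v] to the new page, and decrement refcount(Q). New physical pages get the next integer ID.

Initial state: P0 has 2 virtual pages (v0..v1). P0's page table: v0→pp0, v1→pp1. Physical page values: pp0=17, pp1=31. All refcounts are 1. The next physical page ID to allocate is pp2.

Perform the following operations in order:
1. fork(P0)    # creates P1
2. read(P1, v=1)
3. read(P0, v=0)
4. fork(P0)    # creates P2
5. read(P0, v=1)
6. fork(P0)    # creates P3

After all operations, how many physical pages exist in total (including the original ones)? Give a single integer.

Answer: 2

Derivation:
Op 1: fork(P0) -> P1. 2 ppages; refcounts: pp0:2 pp1:2
Op 2: read(P1, v1) -> 31. No state change.
Op 3: read(P0, v0) -> 17. No state change.
Op 4: fork(P0) -> P2. 2 ppages; refcounts: pp0:3 pp1:3
Op 5: read(P0, v1) -> 31. No state change.
Op 6: fork(P0) -> P3. 2 ppages; refcounts: pp0:4 pp1:4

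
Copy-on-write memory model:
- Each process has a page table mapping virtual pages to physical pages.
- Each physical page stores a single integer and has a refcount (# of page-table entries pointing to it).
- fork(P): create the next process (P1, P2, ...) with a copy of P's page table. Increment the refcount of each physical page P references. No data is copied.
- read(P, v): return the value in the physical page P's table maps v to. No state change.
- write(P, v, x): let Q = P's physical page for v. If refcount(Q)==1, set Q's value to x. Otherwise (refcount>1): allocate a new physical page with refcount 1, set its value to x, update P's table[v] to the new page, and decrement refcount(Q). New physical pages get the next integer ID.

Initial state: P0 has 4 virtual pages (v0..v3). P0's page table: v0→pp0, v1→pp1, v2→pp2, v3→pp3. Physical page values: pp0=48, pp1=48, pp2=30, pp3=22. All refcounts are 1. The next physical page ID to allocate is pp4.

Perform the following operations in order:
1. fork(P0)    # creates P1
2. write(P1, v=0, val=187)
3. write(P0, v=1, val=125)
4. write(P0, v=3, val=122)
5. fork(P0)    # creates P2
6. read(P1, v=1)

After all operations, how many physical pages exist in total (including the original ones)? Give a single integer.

Answer: 7

Derivation:
Op 1: fork(P0) -> P1. 4 ppages; refcounts: pp0:2 pp1:2 pp2:2 pp3:2
Op 2: write(P1, v0, 187). refcount(pp0)=2>1 -> COPY to pp4. 5 ppages; refcounts: pp0:1 pp1:2 pp2:2 pp3:2 pp4:1
Op 3: write(P0, v1, 125). refcount(pp1)=2>1 -> COPY to pp5. 6 ppages; refcounts: pp0:1 pp1:1 pp2:2 pp3:2 pp4:1 pp5:1
Op 4: write(P0, v3, 122). refcount(pp3)=2>1 -> COPY to pp6. 7 ppages; refcounts: pp0:1 pp1:1 pp2:2 pp3:1 pp4:1 pp5:1 pp6:1
Op 5: fork(P0) -> P2. 7 ppages; refcounts: pp0:2 pp1:1 pp2:3 pp3:1 pp4:1 pp5:2 pp6:2
Op 6: read(P1, v1) -> 48. No state change.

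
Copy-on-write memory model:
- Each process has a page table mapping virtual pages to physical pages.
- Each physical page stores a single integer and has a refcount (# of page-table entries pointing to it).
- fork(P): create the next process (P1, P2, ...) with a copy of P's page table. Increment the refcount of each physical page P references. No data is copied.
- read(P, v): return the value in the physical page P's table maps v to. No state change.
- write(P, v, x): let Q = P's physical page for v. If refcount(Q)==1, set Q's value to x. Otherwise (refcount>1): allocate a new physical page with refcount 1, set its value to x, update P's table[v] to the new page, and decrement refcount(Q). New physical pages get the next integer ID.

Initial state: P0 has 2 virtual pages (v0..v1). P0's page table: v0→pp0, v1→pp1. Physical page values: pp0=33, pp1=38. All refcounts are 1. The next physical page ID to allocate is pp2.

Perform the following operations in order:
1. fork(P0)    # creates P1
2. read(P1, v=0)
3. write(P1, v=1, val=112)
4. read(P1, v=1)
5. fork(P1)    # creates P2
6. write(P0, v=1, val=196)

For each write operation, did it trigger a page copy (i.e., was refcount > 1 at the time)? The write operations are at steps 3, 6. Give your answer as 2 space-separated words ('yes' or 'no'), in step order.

Op 1: fork(P0) -> P1. 2 ppages; refcounts: pp0:2 pp1:2
Op 2: read(P1, v0) -> 33. No state change.
Op 3: write(P1, v1, 112). refcount(pp1)=2>1 -> COPY to pp2. 3 ppages; refcounts: pp0:2 pp1:1 pp2:1
Op 4: read(P1, v1) -> 112. No state change.
Op 5: fork(P1) -> P2. 3 ppages; refcounts: pp0:3 pp1:1 pp2:2
Op 6: write(P0, v1, 196). refcount(pp1)=1 -> write in place. 3 ppages; refcounts: pp0:3 pp1:1 pp2:2

yes no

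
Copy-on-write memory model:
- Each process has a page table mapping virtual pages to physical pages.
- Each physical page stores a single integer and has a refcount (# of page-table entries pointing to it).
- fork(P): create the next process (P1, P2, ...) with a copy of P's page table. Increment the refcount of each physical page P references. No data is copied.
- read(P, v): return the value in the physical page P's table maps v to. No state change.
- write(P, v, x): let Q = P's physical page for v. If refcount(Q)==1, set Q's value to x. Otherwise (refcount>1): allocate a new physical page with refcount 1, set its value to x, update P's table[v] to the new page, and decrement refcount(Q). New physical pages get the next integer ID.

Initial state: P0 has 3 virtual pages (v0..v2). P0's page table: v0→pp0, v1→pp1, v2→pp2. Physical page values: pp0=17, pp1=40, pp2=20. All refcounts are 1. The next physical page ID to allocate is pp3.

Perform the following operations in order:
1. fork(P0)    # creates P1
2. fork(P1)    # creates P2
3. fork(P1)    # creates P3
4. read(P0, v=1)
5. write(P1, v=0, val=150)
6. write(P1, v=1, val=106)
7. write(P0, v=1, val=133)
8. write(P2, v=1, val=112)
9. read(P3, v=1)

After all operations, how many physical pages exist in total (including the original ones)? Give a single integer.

Answer: 7

Derivation:
Op 1: fork(P0) -> P1. 3 ppages; refcounts: pp0:2 pp1:2 pp2:2
Op 2: fork(P1) -> P2. 3 ppages; refcounts: pp0:3 pp1:3 pp2:3
Op 3: fork(P1) -> P3. 3 ppages; refcounts: pp0:4 pp1:4 pp2:4
Op 4: read(P0, v1) -> 40. No state change.
Op 5: write(P1, v0, 150). refcount(pp0)=4>1 -> COPY to pp3. 4 ppages; refcounts: pp0:3 pp1:4 pp2:4 pp3:1
Op 6: write(P1, v1, 106). refcount(pp1)=4>1 -> COPY to pp4. 5 ppages; refcounts: pp0:3 pp1:3 pp2:4 pp3:1 pp4:1
Op 7: write(P0, v1, 133). refcount(pp1)=3>1 -> COPY to pp5. 6 ppages; refcounts: pp0:3 pp1:2 pp2:4 pp3:1 pp4:1 pp5:1
Op 8: write(P2, v1, 112). refcount(pp1)=2>1 -> COPY to pp6. 7 ppages; refcounts: pp0:3 pp1:1 pp2:4 pp3:1 pp4:1 pp5:1 pp6:1
Op 9: read(P3, v1) -> 40. No state change.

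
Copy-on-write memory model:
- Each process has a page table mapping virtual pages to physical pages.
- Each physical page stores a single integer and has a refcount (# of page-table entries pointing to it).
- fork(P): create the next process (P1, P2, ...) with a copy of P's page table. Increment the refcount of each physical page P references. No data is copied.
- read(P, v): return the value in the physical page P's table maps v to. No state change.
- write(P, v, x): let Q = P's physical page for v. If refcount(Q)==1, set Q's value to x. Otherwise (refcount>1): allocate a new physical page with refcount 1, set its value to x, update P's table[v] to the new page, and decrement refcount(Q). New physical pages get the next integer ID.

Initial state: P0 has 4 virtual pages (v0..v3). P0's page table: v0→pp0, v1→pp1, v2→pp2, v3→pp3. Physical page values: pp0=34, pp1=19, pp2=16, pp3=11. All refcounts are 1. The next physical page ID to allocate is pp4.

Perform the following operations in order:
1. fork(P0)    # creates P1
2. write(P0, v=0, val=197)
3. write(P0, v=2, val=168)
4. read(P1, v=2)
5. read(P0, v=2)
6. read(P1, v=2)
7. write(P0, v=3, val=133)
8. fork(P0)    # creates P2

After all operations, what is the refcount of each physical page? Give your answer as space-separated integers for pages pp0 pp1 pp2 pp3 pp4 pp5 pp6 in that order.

Answer: 1 3 1 1 2 2 2

Derivation:
Op 1: fork(P0) -> P1. 4 ppages; refcounts: pp0:2 pp1:2 pp2:2 pp3:2
Op 2: write(P0, v0, 197). refcount(pp0)=2>1 -> COPY to pp4. 5 ppages; refcounts: pp0:1 pp1:2 pp2:2 pp3:2 pp4:1
Op 3: write(P0, v2, 168). refcount(pp2)=2>1 -> COPY to pp5. 6 ppages; refcounts: pp0:1 pp1:2 pp2:1 pp3:2 pp4:1 pp5:1
Op 4: read(P1, v2) -> 16. No state change.
Op 5: read(P0, v2) -> 168. No state change.
Op 6: read(P1, v2) -> 16. No state change.
Op 7: write(P0, v3, 133). refcount(pp3)=2>1 -> COPY to pp6. 7 ppages; refcounts: pp0:1 pp1:2 pp2:1 pp3:1 pp4:1 pp5:1 pp6:1
Op 8: fork(P0) -> P2. 7 ppages; refcounts: pp0:1 pp1:3 pp2:1 pp3:1 pp4:2 pp5:2 pp6:2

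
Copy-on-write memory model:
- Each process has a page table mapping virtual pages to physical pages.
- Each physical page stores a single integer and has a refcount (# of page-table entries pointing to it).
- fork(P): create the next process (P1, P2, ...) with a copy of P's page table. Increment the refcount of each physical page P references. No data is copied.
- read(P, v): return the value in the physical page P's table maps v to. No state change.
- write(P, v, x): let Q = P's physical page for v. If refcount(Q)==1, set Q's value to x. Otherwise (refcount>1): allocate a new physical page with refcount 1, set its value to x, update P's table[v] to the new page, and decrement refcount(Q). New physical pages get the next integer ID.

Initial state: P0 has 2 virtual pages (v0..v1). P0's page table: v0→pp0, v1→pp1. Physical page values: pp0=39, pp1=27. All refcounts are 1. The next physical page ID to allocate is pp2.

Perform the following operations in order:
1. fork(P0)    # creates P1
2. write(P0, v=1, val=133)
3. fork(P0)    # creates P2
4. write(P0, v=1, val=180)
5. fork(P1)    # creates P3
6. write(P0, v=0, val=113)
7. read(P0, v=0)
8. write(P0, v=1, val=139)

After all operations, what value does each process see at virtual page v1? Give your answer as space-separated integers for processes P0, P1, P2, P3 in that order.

Op 1: fork(P0) -> P1. 2 ppages; refcounts: pp0:2 pp1:2
Op 2: write(P0, v1, 133). refcount(pp1)=2>1 -> COPY to pp2. 3 ppages; refcounts: pp0:2 pp1:1 pp2:1
Op 3: fork(P0) -> P2. 3 ppages; refcounts: pp0:3 pp1:1 pp2:2
Op 4: write(P0, v1, 180). refcount(pp2)=2>1 -> COPY to pp3. 4 ppages; refcounts: pp0:3 pp1:1 pp2:1 pp3:1
Op 5: fork(P1) -> P3. 4 ppages; refcounts: pp0:4 pp1:2 pp2:1 pp3:1
Op 6: write(P0, v0, 113). refcount(pp0)=4>1 -> COPY to pp4. 5 ppages; refcounts: pp0:3 pp1:2 pp2:1 pp3:1 pp4:1
Op 7: read(P0, v0) -> 113. No state change.
Op 8: write(P0, v1, 139). refcount(pp3)=1 -> write in place. 5 ppages; refcounts: pp0:3 pp1:2 pp2:1 pp3:1 pp4:1
P0: v1 -> pp3 = 139
P1: v1 -> pp1 = 27
P2: v1 -> pp2 = 133
P3: v1 -> pp1 = 27

Answer: 139 27 133 27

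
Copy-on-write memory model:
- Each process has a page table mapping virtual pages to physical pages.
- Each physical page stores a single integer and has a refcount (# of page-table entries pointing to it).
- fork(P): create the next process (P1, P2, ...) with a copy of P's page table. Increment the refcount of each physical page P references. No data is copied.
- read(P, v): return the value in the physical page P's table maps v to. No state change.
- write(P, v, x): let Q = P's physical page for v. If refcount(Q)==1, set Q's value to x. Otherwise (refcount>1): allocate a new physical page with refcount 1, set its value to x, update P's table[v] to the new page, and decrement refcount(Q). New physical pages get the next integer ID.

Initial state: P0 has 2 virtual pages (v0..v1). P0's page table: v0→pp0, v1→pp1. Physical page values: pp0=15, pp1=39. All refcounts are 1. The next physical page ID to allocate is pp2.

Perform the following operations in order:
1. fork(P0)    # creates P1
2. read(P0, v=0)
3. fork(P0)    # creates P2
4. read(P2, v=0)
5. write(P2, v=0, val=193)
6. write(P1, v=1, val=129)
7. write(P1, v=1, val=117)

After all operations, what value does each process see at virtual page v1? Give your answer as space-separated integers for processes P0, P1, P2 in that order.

Answer: 39 117 39

Derivation:
Op 1: fork(P0) -> P1. 2 ppages; refcounts: pp0:2 pp1:2
Op 2: read(P0, v0) -> 15. No state change.
Op 3: fork(P0) -> P2. 2 ppages; refcounts: pp0:3 pp1:3
Op 4: read(P2, v0) -> 15. No state change.
Op 5: write(P2, v0, 193). refcount(pp0)=3>1 -> COPY to pp2. 3 ppages; refcounts: pp0:2 pp1:3 pp2:1
Op 6: write(P1, v1, 129). refcount(pp1)=3>1 -> COPY to pp3. 4 ppages; refcounts: pp0:2 pp1:2 pp2:1 pp3:1
Op 7: write(P1, v1, 117). refcount(pp3)=1 -> write in place. 4 ppages; refcounts: pp0:2 pp1:2 pp2:1 pp3:1
P0: v1 -> pp1 = 39
P1: v1 -> pp3 = 117
P2: v1 -> pp1 = 39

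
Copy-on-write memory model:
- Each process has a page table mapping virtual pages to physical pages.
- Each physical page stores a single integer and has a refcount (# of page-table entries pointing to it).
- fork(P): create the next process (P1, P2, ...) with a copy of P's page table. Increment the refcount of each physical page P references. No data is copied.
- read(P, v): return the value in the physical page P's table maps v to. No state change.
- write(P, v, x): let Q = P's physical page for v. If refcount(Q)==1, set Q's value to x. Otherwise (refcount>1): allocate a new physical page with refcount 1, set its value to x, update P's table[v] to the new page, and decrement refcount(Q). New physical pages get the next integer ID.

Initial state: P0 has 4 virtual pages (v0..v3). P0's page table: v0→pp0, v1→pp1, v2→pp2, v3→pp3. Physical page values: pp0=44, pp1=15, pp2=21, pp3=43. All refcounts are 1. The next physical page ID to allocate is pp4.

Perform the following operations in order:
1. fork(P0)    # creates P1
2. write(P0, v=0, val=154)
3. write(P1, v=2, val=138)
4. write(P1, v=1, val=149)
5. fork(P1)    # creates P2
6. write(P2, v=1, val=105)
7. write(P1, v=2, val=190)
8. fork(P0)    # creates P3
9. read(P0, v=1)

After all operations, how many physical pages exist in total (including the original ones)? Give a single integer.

Answer: 9

Derivation:
Op 1: fork(P0) -> P1. 4 ppages; refcounts: pp0:2 pp1:2 pp2:2 pp3:2
Op 2: write(P0, v0, 154). refcount(pp0)=2>1 -> COPY to pp4. 5 ppages; refcounts: pp0:1 pp1:2 pp2:2 pp3:2 pp4:1
Op 3: write(P1, v2, 138). refcount(pp2)=2>1 -> COPY to pp5. 6 ppages; refcounts: pp0:1 pp1:2 pp2:1 pp3:2 pp4:1 pp5:1
Op 4: write(P1, v1, 149). refcount(pp1)=2>1 -> COPY to pp6. 7 ppages; refcounts: pp0:1 pp1:1 pp2:1 pp3:2 pp4:1 pp5:1 pp6:1
Op 5: fork(P1) -> P2. 7 ppages; refcounts: pp0:2 pp1:1 pp2:1 pp3:3 pp4:1 pp5:2 pp6:2
Op 6: write(P2, v1, 105). refcount(pp6)=2>1 -> COPY to pp7. 8 ppages; refcounts: pp0:2 pp1:1 pp2:1 pp3:3 pp4:1 pp5:2 pp6:1 pp7:1
Op 7: write(P1, v2, 190). refcount(pp5)=2>1 -> COPY to pp8. 9 ppages; refcounts: pp0:2 pp1:1 pp2:1 pp3:3 pp4:1 pp5:1 pp6:1 pp7:1 pp8:1
Op 8: fork(P0) -> P3. 9 ppages; refcounts: pp0:2 pp1:2 pp2:2 pp3:4 pp4:2 pp5:1 pp6:1 pp7:1 pp8:1
Op 9: read(P0, v1) -> 15. No state change.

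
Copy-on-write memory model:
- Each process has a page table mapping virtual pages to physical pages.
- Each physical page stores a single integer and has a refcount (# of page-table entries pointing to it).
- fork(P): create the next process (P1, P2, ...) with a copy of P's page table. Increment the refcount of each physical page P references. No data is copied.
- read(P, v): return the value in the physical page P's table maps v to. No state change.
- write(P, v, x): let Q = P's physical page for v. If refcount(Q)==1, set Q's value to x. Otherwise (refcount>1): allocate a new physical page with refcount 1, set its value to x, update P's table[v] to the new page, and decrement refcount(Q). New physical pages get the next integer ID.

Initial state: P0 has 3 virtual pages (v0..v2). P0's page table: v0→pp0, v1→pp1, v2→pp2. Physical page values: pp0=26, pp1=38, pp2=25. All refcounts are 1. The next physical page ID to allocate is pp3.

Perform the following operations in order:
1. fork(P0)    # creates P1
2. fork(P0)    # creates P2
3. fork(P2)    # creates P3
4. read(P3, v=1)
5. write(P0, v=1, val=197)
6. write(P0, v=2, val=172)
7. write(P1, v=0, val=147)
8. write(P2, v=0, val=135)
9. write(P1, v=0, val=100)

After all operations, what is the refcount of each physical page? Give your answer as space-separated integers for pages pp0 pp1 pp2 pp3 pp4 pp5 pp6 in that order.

Answer: 2 3 3 1 1 1 1

Derivation:
Op 1: fork(P0) -> P1. 3 ppages; refcounts: pp0:2 pp1:2 pp2:2
Op 2: fork(P0) -> P2. 3 ppages; refcounts: pp0:3 pp1:3 pp2:3
Op 3: fork(P2) -> P3. 3 ppages; refcounts: pp0:4 pp1:4 pp2:4
Op 4: read(P3, v1) -> 38. No state change.
Op 5: write(P0, v1, 197). refcount(pp1)=4>1 -> COPY to pp3. 4 ppages; refcounts: pp0:4 pp1:3 pp2:4 pp3:1
Op 6: write(P0, v2, 172). refcount(pp2)=4>1 -> COPY to pp4. 5 ppages; refcounts: pp0:4 pp1:3 pp2:3 pp3:1 pp4:1
Op 7: write(P1, v0, 147). refcount(pp0)=4>1 -> COPY to pp5. 6 ppages; refcounts: pp0:3 pp1:3 pp2:3 pp3:1 pp4:1 pp5:1
Op 8: write(P2, v0, 135). refcount(pp0)=3>1 -> COPY to pp6. 7 ppages; refcounts: pp0:2 pp1:3 pp2:3 pp3:1 pp4:1 pp5:1 pp6:1
Op 9: write(P1, v0, 100). refcount(pp5)=1 -> write in place. 7 ppages; refcounts: pp0:2 pp1:3 pp2:3 pp3:1 pp4:1 pp5:1 pp6:1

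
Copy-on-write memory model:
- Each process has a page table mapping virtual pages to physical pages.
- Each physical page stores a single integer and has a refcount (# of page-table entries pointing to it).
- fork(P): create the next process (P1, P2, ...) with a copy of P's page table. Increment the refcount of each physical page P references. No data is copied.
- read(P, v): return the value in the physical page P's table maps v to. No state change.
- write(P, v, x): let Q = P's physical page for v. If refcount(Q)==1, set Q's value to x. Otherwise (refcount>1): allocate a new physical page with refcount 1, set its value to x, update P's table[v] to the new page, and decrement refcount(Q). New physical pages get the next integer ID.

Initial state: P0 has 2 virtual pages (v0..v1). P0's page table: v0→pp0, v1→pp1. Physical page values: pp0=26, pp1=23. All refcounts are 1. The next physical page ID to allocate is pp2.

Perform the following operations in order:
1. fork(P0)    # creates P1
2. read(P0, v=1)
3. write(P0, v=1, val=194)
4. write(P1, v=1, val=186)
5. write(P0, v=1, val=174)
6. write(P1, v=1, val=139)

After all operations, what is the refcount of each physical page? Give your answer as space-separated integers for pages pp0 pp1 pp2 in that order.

Answer: 2 1 1

Derivation:
Op 1: fork(P0) -> P1. 2 ppages; refcounts: pp0:2 pp1:2
Op 2: read(P0, v1) -> 23. No state change.
Op 3: write(P0, v1, 194). refcount(pp1)=2>1 -> COPY to pp2. 3 ppages; refcounts: pp0:2 pp1:1 pp2:1
Op 4: write(P1, v1, 186). refcount(pp1)=1 -> write in place. 3 ppages; refcounts: pp0:2 pp1:1 pp2:1
Op 5: write(P0, v1, 174). refcount(pp2)=1 -> write in place. 3 ppages; refcounts: pp0:2 pp1:1 pp2:1
Op 6: write(P1, v1, 139). refcount(pp1)=1 -> write in place. 3 ppages; refcounts: pp0:2 pp1:1 pp2:1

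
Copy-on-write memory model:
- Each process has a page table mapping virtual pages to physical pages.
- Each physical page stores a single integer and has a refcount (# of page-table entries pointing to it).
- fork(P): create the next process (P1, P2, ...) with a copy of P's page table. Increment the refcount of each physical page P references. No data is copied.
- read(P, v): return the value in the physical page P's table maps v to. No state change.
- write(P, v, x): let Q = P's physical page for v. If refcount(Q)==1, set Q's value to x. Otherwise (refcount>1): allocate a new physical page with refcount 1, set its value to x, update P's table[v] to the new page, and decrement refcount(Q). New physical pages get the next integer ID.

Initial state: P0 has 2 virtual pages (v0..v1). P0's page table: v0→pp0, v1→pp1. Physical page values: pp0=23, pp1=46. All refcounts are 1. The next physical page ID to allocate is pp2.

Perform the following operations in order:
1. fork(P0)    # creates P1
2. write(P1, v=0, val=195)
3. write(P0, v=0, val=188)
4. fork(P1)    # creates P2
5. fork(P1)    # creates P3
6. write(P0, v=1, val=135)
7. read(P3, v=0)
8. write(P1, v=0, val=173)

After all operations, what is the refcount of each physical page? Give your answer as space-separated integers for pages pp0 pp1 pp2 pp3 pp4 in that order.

Op 1: fork(P0) -> P1. 2 ppages; refcounts: pp0:2 pp1:2
Op 2: write(P1, v0, 195). refcount(pp0)=2>1 -> COPY to pp2. 3 ppages; refcounts: pp0:1 pp1:2 pp2:1
Op 3: write(P0, v0, 188). refcount(pp0)=1 -> write in place. 3 ppages; refcounts: pp0:1 pp1:2 pp2:1
Op 4: fork(P1) -> P2. 3 ppages; refcounts: pp0:1 pp1:3 pp2:2
Op 5: fork(P1) -> P3. 3 ppages; refcounts: pp0:1 pp1:4 pp2:3
Op 6: write(P0, v1, 135). refcount(pp1)=4>1 -> COPY to pp3. 4 ppages; refcounts: pp0:1 pp1:3 pp2:3 pp3:1
Op 7: read(P3, v0) -> 195. No state change.
Op 8: write(P1, v0, 173). refcount(pp2)=3>1 -> COPY to pp4. 5 ppages; refcounts: pp0:1 pp1:3 pp2:2 pp3:1 pp4:1

Answer: 1 3 2 1 1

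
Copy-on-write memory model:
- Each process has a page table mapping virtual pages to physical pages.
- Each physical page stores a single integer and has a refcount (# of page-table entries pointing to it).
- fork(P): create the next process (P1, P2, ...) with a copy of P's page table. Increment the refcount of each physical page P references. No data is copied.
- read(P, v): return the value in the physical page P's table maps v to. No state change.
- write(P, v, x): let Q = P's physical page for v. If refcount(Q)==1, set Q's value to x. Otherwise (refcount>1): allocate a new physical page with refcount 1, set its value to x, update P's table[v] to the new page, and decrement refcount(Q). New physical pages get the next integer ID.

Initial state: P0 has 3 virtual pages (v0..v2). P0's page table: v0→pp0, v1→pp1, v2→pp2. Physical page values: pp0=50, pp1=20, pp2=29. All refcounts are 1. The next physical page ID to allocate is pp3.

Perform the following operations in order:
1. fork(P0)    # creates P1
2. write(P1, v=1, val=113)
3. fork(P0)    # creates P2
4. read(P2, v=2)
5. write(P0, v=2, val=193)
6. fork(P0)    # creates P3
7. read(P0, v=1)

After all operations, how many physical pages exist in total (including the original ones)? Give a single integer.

Op 1: fork(P0) -> P1. 3 ppages; refcounts: pp0:2 pp1:2 pp2:2
Op 2: write(P1, v1, 113). refcount(pp1)=2>1 -> COPY to pp3. 4 ppages; refcounts: pp0:2 pp1:1 pp2:2 pp3:1
Op 3: fork(P0) -> P2. 4 ppages; refcounts: pp0:3 pp1:2 pp2:3 pp3:1
Op 4: read(P2, v2) -> 29. No state change.
Op 5: write(P0, v2, 193). refcount(pp2)=3>1 -> COPY to pp4. 5 ppages; refcounts: pp0:3 pp1:2 pp2:2 pp3:1 pp4:1
Op 6: fork(P0) -> P3. 5 ppages; refcounts: pp0:4 pp1:3 pp2:2 pp3:1 pp4:2
Op 7: read(P0, v1) -> 20. No state change.

Answer: 5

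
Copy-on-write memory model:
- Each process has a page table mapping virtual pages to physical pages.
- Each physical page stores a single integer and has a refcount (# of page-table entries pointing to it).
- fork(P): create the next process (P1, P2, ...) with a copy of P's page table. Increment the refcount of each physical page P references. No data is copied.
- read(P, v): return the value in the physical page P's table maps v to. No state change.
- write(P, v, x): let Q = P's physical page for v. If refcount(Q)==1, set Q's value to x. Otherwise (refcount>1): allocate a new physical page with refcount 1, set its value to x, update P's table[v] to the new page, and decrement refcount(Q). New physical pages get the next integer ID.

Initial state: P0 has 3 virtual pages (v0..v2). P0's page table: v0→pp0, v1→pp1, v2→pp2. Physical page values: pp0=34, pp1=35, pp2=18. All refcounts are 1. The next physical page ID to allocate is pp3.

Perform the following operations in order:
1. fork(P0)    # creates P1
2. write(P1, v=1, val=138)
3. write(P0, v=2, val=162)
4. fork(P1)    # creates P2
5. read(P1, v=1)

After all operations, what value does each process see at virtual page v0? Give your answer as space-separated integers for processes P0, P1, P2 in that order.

Answer: 34 34 34

Derivation:
Op 1: fork(P0) -> P1. 3 ppages; refcounts: pp0:2 pp1:2 pp2:2
Op 2: write(P1, v1, 138). refcount(pp1)=2>1 -> COPY to pp3. 4 ppages; refcounts: pp0:2 pp1:1 pp2:2 pp3:1
Op 3: write(P0, v2, 162). refcount(pp2)=2>1 -> COPY to pp4. 5 ppages; refcounts: pp0:2 pp1:1 pp2:1 pp3:1 pp4:1
Op 4: fork(P1) -> P2. 5 ppages; refcounts: pp0:3 pp1:1 pp2:2 pp3:2 pp4:1
Op 5: read(P1, v1) -> 138. No state change.
P0: v0 -> pp0 = 34
P1: v0 -> pp0 = 34
P2: v0 -> pp0 = 34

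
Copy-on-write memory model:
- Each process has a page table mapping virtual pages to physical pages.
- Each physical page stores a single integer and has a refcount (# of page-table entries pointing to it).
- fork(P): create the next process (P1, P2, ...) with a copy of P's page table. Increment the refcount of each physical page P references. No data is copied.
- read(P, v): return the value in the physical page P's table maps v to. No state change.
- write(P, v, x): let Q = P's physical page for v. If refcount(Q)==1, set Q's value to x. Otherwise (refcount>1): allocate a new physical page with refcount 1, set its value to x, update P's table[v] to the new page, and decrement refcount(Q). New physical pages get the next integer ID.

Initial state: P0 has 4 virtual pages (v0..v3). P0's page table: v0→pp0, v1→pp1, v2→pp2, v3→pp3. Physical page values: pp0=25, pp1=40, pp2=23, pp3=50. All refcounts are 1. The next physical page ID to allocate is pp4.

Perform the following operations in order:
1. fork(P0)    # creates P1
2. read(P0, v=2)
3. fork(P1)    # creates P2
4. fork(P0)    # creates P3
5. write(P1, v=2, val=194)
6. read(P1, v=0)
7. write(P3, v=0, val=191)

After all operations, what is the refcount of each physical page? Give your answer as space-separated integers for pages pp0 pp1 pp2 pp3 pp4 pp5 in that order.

Op 1: fork(P0) -> P1. 4 ppages; refcounts: pp0:2 pp1:2 pp2:2 pp3:2
Op 2: read(P0, v2) -> 23. No state change.
Op 3: fork(P1) -> P2. 4 ppages; refcounts: pp0:3 pp1:3 pp2:3 pp3:3
Op 4: fork(P0) -> P3. 4 ppages; refcounts: pp0:4 pp1:4 pp2:4 pp3:4
Op 5: write(P1, v2, 194). refcount(pp2)=4>1 -> COPY to pp4. 5 ppages; refcounts: pp0:4 pp1:4 pp2:3 pp3:4 pp4:1
Op 6: read(P1, v0) -> 25. No state change.
Op 7: write(P3, v0, 191). refcount(pp0)=4>1 -> COPY to pp5. 6 ppages; refcounts: pp0:3 pp1:4 pp2:3 pp3:4 pp4:1 pp5:1

Answer: 3 4 3 4 1 1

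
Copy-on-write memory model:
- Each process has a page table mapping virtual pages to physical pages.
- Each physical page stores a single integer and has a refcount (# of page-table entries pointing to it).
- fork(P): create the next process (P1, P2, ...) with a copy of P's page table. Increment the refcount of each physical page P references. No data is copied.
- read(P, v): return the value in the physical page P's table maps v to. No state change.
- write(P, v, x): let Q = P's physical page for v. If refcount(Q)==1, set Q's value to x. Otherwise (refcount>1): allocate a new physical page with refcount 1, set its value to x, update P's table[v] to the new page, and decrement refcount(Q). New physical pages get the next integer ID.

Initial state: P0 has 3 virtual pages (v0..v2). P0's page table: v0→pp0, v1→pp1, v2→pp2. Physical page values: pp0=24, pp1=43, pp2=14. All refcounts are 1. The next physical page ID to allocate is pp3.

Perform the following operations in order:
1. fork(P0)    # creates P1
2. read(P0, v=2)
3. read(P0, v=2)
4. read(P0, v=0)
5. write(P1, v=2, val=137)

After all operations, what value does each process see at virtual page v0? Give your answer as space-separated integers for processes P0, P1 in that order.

Op 1: fork(P0) -> P1. 3 ppages; refcounts: pp0:2 pp1:2 pp2:2
Op 2: read(P0, v2) -> 14. No state change.
Op 3: read(P0, v2) -> 14. No state change.
Op 4: read(P0, v0) -> 24. No state change.
Op 5: write(P1, v2, 137). refcount(pp2)=2>1 -> COPY to pp3. 4 ppages; refcounts: pp0:2 pp1:2 pp2:1 pp3:1
P0: v0 -> pp0 = 24
P1: v0 -> pp0 = 24

Answer: 24 24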